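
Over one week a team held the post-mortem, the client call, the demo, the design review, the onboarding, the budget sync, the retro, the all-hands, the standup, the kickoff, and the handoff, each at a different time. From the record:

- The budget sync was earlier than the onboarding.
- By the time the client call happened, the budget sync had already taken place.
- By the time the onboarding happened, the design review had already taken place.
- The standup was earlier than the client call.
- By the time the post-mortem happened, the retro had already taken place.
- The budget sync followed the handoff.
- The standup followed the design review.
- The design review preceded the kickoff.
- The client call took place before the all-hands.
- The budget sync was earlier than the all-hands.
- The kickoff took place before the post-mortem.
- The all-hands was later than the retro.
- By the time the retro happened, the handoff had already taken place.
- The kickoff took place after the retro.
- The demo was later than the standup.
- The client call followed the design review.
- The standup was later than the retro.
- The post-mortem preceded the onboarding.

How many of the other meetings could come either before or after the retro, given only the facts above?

2

Forced before the retro: the handoff; forced after the retro: the all-hands, the client call, the demo, the kickoff, the onboarding, the post-mortem, and the standup.
That leaves the budget sync and the design review with no forced order relative to the retro — 2.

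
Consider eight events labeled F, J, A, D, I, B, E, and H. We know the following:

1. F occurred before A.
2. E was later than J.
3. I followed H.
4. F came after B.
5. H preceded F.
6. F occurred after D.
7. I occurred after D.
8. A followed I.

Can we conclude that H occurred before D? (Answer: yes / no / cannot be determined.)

cannot be determined

No chain of stated constraints runs from H to D, and none runs from D to H either.
So the relative order of H and D is not fixed by the given facts.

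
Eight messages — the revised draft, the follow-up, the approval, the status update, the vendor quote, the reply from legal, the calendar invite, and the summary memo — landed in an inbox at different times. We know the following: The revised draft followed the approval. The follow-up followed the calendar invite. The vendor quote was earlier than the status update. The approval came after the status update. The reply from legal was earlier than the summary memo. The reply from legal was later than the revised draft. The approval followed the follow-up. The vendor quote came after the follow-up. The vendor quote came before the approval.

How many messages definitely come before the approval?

Directly stated before the approval: the follow-up, the status update, and the vendor quote.
The calendar invite reaches the approval via the calendar invite → the follow-up → the approval.
No chain forces the summary memo (or any of the others) ahead of the approval.
That's the calendar invite, the follow-up, the status update, and the vendor quote — 4 in all.

4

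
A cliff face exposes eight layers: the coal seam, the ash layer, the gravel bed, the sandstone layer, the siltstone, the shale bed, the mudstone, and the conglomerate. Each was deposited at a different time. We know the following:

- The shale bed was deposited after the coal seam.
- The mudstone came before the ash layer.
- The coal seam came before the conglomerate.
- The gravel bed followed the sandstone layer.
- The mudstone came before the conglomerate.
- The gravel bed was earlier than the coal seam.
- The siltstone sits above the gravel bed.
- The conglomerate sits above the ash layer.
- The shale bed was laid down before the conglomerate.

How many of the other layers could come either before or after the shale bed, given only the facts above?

Forced before the shale bed: the coal seam, the gravel bed, and the sandstone layer; forced after the shale bed: the conglomerate.
That leaves the ash layer, the mudstone, and the siltstone with no forced order relative to the shale bed — 3.

3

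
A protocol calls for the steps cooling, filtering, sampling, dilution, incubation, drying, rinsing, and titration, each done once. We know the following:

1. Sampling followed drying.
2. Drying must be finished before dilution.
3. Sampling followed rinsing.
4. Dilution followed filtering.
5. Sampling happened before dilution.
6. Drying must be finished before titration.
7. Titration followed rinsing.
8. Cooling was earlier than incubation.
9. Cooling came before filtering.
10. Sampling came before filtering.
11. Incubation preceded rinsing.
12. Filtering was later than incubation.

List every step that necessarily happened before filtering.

cooling, drying, incubation, rinsing, sampling

Directly stated before filtering: cooling, incubation, and sampling.
Drying reaches filtering via drying → sampling → filtering.
Rinsing reaches filtering via rinsing → sampling → filtering.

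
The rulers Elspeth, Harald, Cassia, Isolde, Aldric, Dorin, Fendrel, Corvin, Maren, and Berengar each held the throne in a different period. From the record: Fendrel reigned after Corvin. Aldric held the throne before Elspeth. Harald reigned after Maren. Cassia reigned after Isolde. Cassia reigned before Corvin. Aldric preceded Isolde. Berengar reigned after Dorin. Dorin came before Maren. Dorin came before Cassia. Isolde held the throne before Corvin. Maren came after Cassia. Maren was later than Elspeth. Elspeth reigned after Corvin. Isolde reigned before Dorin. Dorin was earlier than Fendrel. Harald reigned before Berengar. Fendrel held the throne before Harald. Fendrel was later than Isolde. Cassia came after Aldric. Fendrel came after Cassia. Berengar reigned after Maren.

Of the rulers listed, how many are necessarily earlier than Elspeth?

5

Directly stated before Elspeth: Aldric and Corvin.
Cassia reaches Elspeth via Cassia → Corvin → Elspeth.
Dorin reaches Elspeth via Dorin → Cassia → Corvin → Elspeth.
Isolde reaches Elspeth via Isolde → Corvin → Elspeth.
No chain forces Berengar (or any of the others) ahead of Elspeth.
That's Aldric, Cassia, Corvin, Dorin, and Isolde — 5 in all.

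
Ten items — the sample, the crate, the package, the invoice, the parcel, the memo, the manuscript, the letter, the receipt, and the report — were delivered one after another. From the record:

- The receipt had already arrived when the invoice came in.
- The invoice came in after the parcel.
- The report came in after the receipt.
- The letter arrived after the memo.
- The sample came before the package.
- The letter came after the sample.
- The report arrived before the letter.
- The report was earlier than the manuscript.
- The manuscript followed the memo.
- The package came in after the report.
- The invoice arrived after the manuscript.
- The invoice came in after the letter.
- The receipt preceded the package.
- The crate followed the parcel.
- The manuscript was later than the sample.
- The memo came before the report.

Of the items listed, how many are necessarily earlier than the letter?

Directly stated before the letter: the memo, the report, and the sample.
The receipt reaches the letter via the receipt → the report → the letter.
No chain forces the invoice (or any of the others) ahead of the letter.
That's the memo, the receipt, the report, and the sample — 4 in all.

4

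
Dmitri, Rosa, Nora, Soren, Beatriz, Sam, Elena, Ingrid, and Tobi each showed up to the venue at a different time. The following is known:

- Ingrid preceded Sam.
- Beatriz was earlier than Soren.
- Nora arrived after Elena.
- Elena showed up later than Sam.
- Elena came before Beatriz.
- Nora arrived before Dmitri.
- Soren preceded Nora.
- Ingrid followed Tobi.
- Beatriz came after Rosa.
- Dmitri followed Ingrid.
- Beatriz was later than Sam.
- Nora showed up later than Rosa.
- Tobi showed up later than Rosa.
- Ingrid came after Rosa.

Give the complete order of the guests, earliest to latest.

Rosa, Tobi, Ingrid, Sam, Elena, Beatriz, Soren, Nora, Dmitri

The constraints fix every adjacent pair, so only one ordering works:
Rosa → Tobi → Ingrid → Sam → Elena → Beatriz → Soren → Nora → Dmitri.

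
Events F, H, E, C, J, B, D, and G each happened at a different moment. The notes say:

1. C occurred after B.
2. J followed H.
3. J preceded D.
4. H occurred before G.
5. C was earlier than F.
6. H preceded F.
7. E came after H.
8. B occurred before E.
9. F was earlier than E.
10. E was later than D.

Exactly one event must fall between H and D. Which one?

J

Tracing the constraints gives H → J → D, so J sits after H and before D.
No other event is forced both after H and before D.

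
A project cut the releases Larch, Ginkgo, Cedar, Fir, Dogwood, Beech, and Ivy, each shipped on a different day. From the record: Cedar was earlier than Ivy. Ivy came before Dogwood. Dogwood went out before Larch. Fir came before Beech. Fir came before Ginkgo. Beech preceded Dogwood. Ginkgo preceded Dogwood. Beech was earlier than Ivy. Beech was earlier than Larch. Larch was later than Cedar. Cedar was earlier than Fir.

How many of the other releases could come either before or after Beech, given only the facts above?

1

Forced before Beech: Cedar and Fir; forced after Beech: Dogwood, Ivy, and Larch.
That leaves Ginkgo with no forced order relative to Beech — 1.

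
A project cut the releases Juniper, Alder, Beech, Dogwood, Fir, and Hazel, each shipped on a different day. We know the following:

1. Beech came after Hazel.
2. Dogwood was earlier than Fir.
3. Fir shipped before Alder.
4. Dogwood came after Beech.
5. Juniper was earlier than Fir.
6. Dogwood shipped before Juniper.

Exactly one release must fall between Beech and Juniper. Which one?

Tracing the constraints gives Beech → Dogwood → Juniper, so Dogwood sits after Beech and before Juniper.
No other release is forced both after Beech and before Juniper.

Dogwood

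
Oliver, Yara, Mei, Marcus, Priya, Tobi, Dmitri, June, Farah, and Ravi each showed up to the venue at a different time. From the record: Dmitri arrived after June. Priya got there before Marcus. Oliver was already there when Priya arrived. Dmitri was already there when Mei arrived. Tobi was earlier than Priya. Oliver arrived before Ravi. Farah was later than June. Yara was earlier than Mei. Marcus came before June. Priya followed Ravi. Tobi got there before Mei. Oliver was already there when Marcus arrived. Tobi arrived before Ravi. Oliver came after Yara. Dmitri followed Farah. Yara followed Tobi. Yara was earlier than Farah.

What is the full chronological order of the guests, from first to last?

Tobi, Yara, Oliver, Ravi, Priya, Marcus, June, Farah, Dmitri, Mei

The constraints fix every adjacent pair, so only one ordering works:
Tobi → Yara → Oliver → Ravi → Priya → Marcus → June → Farah → Dmitri → Mei.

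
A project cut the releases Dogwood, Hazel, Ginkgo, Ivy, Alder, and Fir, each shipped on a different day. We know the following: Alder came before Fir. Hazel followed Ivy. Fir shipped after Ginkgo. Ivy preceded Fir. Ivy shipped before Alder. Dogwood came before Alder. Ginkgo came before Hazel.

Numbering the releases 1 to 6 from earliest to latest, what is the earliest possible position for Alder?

3

Dogwood and Ivy must both come before Alder — 2 forced predecessors.
Nothing else is forced ahead of Alder, so its earliest slot is position 2 + 1 = 3.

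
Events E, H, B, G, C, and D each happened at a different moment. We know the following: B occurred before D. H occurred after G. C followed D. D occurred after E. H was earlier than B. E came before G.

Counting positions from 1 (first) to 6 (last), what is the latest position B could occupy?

B must come before C and D — 2 events forced after it.
Everything else can be placed before B in some valid order, so B can sit as late as position 6 − 2 = 4.

4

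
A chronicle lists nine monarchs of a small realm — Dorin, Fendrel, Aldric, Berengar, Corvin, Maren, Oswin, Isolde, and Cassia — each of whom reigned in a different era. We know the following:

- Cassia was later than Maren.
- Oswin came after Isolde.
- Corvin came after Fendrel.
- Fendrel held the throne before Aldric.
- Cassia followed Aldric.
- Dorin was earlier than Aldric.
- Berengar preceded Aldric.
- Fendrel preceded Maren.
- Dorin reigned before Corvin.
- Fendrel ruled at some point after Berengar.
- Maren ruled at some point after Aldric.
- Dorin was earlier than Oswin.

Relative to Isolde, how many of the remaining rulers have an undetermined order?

Forced after Isolde: Oswin.
That leaves Aldric, Berengar, Cassia, Corvin, Dorin, Fendrel, and Maren with no forced order relative to Isolde — 7.

7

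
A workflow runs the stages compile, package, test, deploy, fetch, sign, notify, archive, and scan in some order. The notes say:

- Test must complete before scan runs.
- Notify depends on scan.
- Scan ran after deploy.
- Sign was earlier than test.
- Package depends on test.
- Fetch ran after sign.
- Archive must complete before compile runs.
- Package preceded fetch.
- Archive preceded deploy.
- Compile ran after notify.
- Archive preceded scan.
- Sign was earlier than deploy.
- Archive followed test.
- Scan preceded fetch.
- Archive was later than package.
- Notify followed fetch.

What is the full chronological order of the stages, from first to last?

sign, test, package, archive, deploy, scan, fetch, notify, compile

The constraints fix every adjacent pair, so only one ordering works:
sign → test → package → archive → deploy → scan → fetch → notify → compile.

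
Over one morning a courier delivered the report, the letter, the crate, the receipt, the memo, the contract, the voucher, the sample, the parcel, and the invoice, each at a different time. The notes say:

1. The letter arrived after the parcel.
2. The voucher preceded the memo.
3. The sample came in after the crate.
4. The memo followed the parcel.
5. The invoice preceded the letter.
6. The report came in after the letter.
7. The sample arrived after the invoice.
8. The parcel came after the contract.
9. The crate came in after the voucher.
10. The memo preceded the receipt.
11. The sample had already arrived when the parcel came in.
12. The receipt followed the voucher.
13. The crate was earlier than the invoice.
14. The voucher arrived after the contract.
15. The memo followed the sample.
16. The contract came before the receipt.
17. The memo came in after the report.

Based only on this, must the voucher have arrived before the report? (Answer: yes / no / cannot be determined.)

Chain the constraints: the voucher → the crate → the invoice → the letter → the report. Each link is directly stated, so the voucher comes before the report.

yes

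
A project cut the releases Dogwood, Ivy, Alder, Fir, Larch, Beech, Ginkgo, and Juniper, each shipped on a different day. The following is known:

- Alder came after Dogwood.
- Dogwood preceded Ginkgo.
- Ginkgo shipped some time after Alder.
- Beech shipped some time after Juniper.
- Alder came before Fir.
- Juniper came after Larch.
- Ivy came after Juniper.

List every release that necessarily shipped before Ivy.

Juniper, Larch

Directly stated before Ivy: Juniper.
Larch reaches Ivy via Larch → Juniper → Ivy.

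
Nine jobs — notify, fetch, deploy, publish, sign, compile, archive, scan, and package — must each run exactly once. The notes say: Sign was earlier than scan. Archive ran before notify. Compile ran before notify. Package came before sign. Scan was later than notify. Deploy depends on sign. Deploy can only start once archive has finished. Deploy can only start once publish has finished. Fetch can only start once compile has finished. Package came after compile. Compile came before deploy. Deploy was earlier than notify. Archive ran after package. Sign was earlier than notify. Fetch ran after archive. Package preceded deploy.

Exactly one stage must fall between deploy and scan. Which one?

notify

Tracing the constraints gives deploy → notify → scan, so notify sits after deploy and before scan.
No other stage is forced both after deploy and before scan.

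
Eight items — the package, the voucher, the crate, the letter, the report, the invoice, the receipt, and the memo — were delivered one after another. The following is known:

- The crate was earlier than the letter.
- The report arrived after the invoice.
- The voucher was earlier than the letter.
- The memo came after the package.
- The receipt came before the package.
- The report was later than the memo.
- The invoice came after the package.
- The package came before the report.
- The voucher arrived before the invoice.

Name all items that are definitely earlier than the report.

the invoice, the memo, the package, the receipt, the voucher

Directly stated before the report: the invoice, the memo, and the package.
The receipt reaches the report via the receipt → the package → the report.
The voucher reaches the report via the voucher → the invoice → the report.
No chain forces the crate (or any of the others) ahead of the report.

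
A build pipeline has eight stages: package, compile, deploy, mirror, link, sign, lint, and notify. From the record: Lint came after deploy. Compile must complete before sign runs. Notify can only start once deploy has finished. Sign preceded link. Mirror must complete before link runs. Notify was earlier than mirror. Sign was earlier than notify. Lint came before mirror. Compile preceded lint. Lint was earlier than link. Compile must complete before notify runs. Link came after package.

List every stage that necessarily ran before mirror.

Directly stated before mirror: lint and notify.
Compile reaches mirror via compile → lint → mirror.
Deploy reaches mirror via deploy → notify → mirror.
Sign reaches mirror via sign → notify → mirror.

compile, deploy, lint, notify, sign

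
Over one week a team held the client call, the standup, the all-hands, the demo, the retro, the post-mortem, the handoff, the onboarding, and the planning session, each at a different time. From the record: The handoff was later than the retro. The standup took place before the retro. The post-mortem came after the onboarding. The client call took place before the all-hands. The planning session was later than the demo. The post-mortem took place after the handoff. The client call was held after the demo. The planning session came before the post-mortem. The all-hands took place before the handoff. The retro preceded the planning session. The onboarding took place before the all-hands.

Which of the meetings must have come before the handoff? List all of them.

the all-hands, the client call, the demo, the onboarding, the retro, the standup

Directly stated before the handoff: the all-hands and the retro.
The client call reaches the handoff via the client call → the all-hands → the handoff.
The demo reaches the handoff via the demo → the client call → the all-hands → the handoff.
The onboarding reaches the handoff via the onboarding → the all-hands → the handoff.
Likewise the standup reaches the handoff by chaining the stated constraints.
No chain forces the post-mortem (or any of the others) ahead of the handoff.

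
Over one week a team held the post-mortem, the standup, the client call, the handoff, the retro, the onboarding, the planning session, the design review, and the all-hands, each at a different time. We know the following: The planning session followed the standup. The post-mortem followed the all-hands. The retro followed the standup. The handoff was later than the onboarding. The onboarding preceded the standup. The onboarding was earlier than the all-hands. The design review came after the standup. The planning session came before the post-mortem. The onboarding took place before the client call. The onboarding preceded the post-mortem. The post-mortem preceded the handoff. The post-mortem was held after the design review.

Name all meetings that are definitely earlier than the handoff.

Directly stated before the handoff: the onboarding and the post-mortem.
The all-hands reaches the handoff via the all-hands → the post-mortem → the handoff.
The design review reaches the handoff via the design review → the post-mortem → the handoff.
The planning session reaches the handoff via the planning session → the post-mortem → the handoff.
Likewise the standup reaches the handoff by chaining the stated constraints.
No chain forces the client call (or any of the others) ahead of the handoff.

the all-hands, the design review, the onboarding, the planning session, the post-mortem, the standup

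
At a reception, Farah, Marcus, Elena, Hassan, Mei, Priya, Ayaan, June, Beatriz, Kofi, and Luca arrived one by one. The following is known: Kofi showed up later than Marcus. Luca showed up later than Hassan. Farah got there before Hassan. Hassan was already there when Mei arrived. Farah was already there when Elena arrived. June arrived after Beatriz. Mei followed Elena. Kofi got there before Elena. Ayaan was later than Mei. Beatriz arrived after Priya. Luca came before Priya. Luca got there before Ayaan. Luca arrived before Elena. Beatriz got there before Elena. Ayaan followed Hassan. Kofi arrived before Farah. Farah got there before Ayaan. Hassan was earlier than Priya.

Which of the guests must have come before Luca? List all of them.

Farah, Hassan, Kofi, Marcus

Directly stated before Luca: Hassan.
Farah reaches Luca via Farah → Hassan → Luca.
Kofi reaches Luca via Kofi → Farah → Hassan → Luca.
Marcus reaches Luca via Marcus → Kofi → Farah → Hassan → Luca.
No chain forces Priya (or any of the others) ahead of Luca.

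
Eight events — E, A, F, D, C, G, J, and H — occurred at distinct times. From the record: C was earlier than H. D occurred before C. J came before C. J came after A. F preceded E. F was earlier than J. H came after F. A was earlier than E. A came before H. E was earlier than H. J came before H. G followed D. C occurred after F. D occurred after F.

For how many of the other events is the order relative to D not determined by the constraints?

3

Forced before D: F; forced after D: C, G, and H.
That leaves A, E, and J with no forced order relative to D — 3.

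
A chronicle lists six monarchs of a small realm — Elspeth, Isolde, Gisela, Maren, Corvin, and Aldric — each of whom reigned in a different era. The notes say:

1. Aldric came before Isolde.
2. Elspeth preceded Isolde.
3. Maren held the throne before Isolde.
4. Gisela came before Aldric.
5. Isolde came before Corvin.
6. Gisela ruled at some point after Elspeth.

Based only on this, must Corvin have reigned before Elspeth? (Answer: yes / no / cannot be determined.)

Tracing the constraints gives Elspeth → Isolde → Corvin, so Elspeth must come before Corvin.
That means Corvin cannot be before Elspeth.

no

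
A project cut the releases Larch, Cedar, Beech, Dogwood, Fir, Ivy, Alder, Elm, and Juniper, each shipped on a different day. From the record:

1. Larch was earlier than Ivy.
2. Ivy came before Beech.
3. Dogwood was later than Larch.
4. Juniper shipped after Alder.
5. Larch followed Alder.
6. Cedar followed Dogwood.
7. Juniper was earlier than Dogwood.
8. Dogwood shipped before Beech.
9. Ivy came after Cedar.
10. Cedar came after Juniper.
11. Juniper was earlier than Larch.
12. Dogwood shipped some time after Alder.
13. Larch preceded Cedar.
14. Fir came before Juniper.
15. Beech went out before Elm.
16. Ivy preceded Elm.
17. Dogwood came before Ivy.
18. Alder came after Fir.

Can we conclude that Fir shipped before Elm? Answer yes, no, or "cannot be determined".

Chain the constraints: Fir → Juniper → Dogwood → Ivy → Elm. Each link is directly stated, so Fir comes before Elm.

yes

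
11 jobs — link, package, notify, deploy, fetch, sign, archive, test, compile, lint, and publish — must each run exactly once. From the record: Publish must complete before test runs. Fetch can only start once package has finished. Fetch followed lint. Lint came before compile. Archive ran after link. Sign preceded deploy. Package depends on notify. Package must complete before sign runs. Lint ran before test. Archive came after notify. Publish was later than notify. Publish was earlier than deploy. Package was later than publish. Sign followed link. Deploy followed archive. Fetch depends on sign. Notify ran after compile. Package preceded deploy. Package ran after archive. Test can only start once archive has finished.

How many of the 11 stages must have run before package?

6

Directly stated before package: archive, notify, and publish.
Compile reaches package via compile → notify → package.
Link reaches package via link → archive → package.
Lint reaches package via lint → compile → notify → package.
That's archive, compile, link, lint, notify, and publish — 6 in all.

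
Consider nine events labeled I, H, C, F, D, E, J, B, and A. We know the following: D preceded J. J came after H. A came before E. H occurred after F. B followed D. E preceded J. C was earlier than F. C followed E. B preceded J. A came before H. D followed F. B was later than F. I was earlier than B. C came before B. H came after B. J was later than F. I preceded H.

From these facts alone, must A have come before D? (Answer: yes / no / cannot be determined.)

Chain the constraints: A → E → C → F → D. Each link is directly stated, so A comes before D.

yes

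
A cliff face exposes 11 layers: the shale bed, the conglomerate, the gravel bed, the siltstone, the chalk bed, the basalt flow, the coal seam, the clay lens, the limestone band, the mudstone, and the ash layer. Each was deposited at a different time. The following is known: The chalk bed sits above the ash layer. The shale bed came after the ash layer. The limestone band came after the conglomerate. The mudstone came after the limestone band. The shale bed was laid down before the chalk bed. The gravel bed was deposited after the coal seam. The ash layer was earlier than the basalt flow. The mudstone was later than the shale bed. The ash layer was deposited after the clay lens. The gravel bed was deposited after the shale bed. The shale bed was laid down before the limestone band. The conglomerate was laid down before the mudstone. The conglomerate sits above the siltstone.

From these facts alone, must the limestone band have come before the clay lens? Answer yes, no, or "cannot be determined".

Tracing the constraints gives the clay lens → the ash layer → the shale bed → the limestone band, so the clay lens must come before the limestone band.
That means the limestone band cannot be before the clay lens.

no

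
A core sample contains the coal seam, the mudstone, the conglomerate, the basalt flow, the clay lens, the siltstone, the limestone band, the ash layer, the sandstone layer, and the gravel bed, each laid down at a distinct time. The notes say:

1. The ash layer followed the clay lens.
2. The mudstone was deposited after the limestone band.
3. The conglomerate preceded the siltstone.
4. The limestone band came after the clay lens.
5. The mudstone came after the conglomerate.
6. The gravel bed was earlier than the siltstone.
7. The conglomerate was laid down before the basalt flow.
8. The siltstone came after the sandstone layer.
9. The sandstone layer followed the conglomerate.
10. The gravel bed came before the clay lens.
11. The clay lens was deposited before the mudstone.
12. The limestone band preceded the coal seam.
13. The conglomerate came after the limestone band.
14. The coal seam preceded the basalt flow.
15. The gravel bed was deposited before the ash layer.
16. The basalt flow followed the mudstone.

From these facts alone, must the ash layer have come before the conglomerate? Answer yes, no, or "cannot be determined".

cannot be determined

No chain of stated constraints runs from the ash layer to the conglomerate, and none runs from the conglomerate to the ash layer either.
So the relative order of the ash layer and the conglomerate is not fixed by the given facts.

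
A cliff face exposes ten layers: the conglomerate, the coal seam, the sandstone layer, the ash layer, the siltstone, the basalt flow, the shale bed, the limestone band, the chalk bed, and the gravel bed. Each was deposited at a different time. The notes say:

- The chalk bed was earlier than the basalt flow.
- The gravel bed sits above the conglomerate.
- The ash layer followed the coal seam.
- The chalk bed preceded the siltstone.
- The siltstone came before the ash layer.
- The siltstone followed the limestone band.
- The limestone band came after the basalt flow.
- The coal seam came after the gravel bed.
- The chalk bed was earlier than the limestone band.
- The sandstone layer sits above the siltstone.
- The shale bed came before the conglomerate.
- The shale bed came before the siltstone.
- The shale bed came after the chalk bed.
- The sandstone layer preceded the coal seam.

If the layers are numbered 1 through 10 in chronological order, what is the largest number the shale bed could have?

4

The shale bed must come before the ash layer, the coal seam, the conglomerate, the gravel bed, the sandstone layer, and the siltstone — 6 layers forced after it.
Everything else can be placed before the shale bed in some valid order, so the shale bed can sit as late as position 10 − 6 = 4.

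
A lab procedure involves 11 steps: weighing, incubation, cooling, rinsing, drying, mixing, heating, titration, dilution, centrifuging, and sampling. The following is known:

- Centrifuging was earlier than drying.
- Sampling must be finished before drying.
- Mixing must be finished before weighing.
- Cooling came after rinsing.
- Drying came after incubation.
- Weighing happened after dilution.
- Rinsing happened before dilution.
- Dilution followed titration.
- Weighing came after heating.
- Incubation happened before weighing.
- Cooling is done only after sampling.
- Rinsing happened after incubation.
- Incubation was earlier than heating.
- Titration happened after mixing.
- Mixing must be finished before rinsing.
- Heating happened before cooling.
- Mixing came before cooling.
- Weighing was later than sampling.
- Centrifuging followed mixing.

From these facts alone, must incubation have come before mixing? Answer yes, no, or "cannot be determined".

cannot be determined

No chain of stated constraints runs from incubation to mixing, and none runs from mixing to incubation either.
So the relative order of incubation and mixing is not fixed by the given facts.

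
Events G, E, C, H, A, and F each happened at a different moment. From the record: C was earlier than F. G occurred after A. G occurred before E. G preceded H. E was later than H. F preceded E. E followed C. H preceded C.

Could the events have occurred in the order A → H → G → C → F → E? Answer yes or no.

The constraints require G before H, but in the proposed sequence H appears ahead of G. That one violation is enough.

no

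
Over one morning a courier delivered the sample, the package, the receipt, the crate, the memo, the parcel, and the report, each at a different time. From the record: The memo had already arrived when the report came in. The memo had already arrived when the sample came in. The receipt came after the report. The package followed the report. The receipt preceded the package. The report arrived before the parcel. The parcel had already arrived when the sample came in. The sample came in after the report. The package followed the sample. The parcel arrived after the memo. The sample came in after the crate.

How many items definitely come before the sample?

Directly stated before the sample: the crate, the memo, the parcel, and the report.
No chain forces the package (or any of the others) ahead of the sample.
That's the crate, the memo, the parcel, and the report — 4 in all.

4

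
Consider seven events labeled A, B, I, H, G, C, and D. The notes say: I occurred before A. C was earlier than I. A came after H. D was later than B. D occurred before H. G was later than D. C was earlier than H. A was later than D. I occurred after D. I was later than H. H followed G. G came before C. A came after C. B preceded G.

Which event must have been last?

A

Every other event has a chain of constraints placing it before A, so A is last.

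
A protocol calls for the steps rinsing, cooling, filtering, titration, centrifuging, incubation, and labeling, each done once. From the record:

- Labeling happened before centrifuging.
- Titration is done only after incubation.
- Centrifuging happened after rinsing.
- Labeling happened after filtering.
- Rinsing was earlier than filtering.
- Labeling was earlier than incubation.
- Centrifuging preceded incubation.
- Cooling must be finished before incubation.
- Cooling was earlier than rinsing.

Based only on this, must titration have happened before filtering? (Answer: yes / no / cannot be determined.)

no

Tracing the constraints gives filtering → labeling → incubation → titration, so filtering must come before titration.
That means titration cannot be before filtering.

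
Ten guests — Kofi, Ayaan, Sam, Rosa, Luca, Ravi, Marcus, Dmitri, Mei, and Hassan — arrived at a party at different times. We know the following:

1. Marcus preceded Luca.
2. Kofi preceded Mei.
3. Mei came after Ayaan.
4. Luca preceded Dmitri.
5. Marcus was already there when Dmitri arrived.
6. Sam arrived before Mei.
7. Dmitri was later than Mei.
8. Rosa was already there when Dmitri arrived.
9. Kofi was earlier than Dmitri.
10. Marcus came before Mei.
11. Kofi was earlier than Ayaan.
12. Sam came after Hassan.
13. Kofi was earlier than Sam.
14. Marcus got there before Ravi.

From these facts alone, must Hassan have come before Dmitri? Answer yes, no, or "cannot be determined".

yes

Chain the constraints: Hassan → Sam → Mei → Dmitri. Each link is directly stated, so Hassan comes before Dmitri.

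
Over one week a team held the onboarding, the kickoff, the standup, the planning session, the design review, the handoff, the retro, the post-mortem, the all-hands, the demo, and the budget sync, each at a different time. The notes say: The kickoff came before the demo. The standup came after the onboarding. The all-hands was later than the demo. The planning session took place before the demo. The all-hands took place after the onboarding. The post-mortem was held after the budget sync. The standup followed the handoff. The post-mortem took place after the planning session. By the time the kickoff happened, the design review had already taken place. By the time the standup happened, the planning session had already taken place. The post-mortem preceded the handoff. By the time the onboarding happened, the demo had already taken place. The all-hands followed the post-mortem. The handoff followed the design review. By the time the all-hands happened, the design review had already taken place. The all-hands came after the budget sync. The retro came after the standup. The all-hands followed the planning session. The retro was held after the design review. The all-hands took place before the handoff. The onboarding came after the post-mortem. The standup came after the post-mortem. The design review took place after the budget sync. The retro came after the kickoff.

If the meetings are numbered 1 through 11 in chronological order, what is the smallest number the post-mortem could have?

3

The budget sync and the planning session must both come before the post-mortem — 2 forced predecessors.
Nothing else is forced ahead of the post-mortem, so its earliest slot is position 2 + 1 = 3.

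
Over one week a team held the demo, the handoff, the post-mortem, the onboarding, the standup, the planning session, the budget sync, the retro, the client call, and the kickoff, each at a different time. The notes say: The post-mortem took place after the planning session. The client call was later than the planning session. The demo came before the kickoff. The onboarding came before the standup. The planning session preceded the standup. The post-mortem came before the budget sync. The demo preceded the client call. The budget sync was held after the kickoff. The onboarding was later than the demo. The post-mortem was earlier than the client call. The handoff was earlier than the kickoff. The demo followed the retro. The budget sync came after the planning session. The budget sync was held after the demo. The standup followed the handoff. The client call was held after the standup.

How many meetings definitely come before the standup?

5

Directly stated before the standup: the handoff, the onboarding, and the planning session.
The demo reaches the standup via the demo → the onboarding → the standup.
The retro reaches the standup via the retro → the demo → the onboarding → the standup.
That's the demo, the handoff, the onboarding, the planning session, and the retro — 5 in all.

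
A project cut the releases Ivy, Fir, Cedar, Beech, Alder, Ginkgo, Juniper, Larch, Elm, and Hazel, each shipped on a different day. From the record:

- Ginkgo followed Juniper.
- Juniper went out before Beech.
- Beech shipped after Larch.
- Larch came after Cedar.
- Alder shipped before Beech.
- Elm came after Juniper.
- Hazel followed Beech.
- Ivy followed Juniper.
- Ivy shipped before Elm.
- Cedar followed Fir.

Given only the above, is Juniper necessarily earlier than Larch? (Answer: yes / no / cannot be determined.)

No chain of stated constraints runs from Juniper to Larch, and none runs from Larch to Juniper either.
So the relative order of Juniper and Larch is not fixed by the given facts.

cannot be determined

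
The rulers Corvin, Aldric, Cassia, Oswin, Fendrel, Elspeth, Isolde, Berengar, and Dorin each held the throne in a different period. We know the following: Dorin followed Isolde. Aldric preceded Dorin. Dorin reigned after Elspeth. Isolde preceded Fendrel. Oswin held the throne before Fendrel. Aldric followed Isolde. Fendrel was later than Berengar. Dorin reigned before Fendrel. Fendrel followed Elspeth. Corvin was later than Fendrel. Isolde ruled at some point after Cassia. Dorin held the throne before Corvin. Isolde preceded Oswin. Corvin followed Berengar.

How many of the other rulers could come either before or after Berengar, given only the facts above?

6

Forced after Berengar: Corvin and Fendrel.
That leaves Aldric, Cassia, Dorin, Elspeth, Isolde, and Oswin with no forced order relative to Berengar — 6.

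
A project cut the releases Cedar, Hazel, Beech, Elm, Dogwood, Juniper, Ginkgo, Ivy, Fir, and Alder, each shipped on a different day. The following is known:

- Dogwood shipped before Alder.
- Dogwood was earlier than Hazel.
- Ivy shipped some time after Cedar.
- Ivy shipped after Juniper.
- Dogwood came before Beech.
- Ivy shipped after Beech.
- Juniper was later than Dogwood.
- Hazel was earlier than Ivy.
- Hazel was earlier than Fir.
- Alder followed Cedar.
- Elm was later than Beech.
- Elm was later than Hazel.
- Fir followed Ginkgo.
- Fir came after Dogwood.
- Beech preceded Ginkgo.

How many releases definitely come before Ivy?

5

Directly stated before Ivy: Beech, Cedar, Hazel, and Juniper.
Dogwood reaches Ivy via Dogwood → Beech → Ivy.
No chain forces Fir (or any of the others) ahead of Ivy.
That's Beech, Cedar, Dogwood, Hazel, and Juniper — 5 in all.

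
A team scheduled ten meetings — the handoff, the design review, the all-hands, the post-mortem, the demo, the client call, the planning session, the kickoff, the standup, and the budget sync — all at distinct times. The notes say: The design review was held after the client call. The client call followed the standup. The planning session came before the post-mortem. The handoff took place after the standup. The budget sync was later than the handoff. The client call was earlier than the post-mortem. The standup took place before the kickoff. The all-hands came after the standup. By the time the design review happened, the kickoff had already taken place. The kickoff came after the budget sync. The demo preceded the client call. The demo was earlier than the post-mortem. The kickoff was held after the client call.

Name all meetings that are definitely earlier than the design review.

Directly stated before the design review: the client call and the kickoff.
The budget sync reaches the design review via the budget sync → the kickoff → the design review.
The demo reaches the design review via the demo → the client call → the design review.
The handoff reaches the design review via the handoff → the budget sync → the kickoff → the design review.
Likewise the standup reaches the design review by chaining the stated constraints.
No chain forces the all-hands (or any of the others) ahead of the design review.

the budget sync, the client call, the demo, the handoff, the kickoff, the standup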